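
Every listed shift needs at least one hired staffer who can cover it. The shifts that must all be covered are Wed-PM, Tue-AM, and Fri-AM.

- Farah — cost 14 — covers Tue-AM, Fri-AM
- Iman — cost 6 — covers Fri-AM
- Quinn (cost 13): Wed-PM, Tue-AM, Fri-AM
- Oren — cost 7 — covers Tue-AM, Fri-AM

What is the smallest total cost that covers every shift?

13

Quinn alone covers Wed-PM, Tue-AM, Fri-AM — every shift.
Total cost: 13.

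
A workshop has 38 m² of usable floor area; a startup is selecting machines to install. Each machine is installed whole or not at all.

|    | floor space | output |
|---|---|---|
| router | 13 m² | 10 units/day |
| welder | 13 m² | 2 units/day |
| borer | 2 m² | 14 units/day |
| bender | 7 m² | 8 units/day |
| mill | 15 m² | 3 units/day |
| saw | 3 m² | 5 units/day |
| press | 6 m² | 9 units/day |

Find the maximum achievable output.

router + borer + bender + saw + press: floor space 13 + 2 + 7 + 3 + 6 = 31 ≤ 38, output 10 + 14 + 8 + 5 + 9 = 46.
router + borer + bender + press: floor space 13 + 2 + 7 + 6 = 28 ≤ 38, output 10 + 14 + 8 + 9 = 41.
Best is router, borer, bender, saw, and press with total output 46.

46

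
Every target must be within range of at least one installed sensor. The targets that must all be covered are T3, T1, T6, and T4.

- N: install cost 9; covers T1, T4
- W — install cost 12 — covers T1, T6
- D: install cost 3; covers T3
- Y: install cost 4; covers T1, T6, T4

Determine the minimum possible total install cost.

Choose D and Y: together they cover T3, T1, T6, T4 — every target.
Total install cost: 3 + 4 = 7.

7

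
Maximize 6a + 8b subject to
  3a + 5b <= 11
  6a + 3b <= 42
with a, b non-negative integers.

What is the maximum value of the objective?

20

Relaxing integrality, the LP optimum is 22.00 at (a,b) = (3.67, 0), which is not an integer point.
(a,b)=(2,1): 3·2+5·1=11≤11, 6·2+3·1=15≤42, objective 20.
(a,b)=(3,0): 3·3+5·0=9≤11, 6·3+3·0=18≤42, objective 18.
(a,b)=(1,1): 3·1+5·1=8≤11, 6·1+3·1=9≤42, objective 14.
(a,b)=(2,0): 3·2+5·0=6≤11, 6·2+3·0=12≤42, objective 12.
No feasible integer point exceeds 20.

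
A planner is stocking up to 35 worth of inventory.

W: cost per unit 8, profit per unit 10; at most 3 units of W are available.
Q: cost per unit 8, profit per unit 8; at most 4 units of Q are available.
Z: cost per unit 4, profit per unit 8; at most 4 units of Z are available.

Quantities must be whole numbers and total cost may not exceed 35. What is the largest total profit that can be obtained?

52

This is a bounded integer knapsack.
2×W and 4×Z: cost 32 ≤ 35, profit 2·10 + 4·8 = 52.
1×W, 1×Q, and 4×Z: cost 32 ≤ 35, profit 1·10 + 1·8 + 4·8 = 50.
Best is 52.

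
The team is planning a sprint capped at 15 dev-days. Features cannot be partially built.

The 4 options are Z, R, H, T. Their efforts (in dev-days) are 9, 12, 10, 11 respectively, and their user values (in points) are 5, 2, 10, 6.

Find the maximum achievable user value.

10

Allowing fractional choices, the relaxed optimum would be about 12.8, but features are indivisible.
H: effort 10 ≤ 15, user value 10.
T: effort 11 ≤ 15, user value 6.
Best is H with total user value 10.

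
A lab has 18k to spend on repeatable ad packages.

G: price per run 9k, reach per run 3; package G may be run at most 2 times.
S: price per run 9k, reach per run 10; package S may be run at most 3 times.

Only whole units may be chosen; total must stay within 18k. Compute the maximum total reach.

20

This is a bounded integer knapsack.
Take 2×S: price 18 ≤ 18, reach 2·10 = 20.
No other integer combination yields more.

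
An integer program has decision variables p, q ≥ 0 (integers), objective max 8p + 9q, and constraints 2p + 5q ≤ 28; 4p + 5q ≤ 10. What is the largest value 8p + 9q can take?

The continuous relaxation peaks at (2.5, 0) with value 20.00; rounding to a feasible lattice point costs some objective.
(p,q)=(0,2): 2·0+5·2=10≤28, 4·0+5·2=10≤10, objective 18.
(p,q)=(1,1): 2·1+5·1=7≤28, 4·1+5·1=9≤10, objective 17.
Maximum is 18 at (p,q)=(0,2).

18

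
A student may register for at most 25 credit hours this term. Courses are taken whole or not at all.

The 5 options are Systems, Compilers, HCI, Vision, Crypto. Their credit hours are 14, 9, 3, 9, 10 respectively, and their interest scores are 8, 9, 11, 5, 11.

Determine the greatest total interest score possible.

Take Compilers, HCI, and Crypto: credit hours 9 + 3 + 10 = 22 ≤ 25, interest score 9 + 11 + 11 = 31.
No other feasible combination does better.

31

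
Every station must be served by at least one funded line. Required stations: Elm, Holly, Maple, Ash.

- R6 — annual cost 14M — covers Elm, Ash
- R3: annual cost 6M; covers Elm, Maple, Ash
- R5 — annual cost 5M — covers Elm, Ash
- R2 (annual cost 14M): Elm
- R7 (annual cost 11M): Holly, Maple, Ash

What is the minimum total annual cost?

This is an integer covering problem.
The greedy cost-per-new-station heuristic would pick R3 and R7 for 17, but a cheaper cover exists.
Choose R5 and R7: together they cover Elm, Holly, Maple, Ash — every station.
Total annual cost: 5 + 11 = 16.
No cover costs less than 16.

16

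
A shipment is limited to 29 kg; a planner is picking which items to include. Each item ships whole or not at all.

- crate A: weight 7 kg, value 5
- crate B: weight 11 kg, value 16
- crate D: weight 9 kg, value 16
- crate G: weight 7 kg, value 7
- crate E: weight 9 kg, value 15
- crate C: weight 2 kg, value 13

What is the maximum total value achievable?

52

crate B + crate G + crate E + crate C: weight 11 + 7 + 9 + 2 = 29 ≤ 29, value 16 + 7 + 15 + 13 = 51.
crate B + crate D + crate G + crate C: weight 11 + 9 + 7 + 2 = 29 ≤ 29, value 16 + 16 + 7 + 13 = 52.
crate D + crate G + crate E + crate C: weight 9 + 7 + 9 + 2 = 27 ≤ 29, value 16 + 7 + 15 + 13 = 51.
Best is crate B, crate D, crate G, and crate C with total value 52.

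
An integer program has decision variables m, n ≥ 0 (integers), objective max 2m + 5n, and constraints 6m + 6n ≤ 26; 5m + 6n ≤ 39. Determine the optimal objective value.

20

(m,n)=(0,4): 6·0+6·4=24≤26, 5·0+6·4=24≤39, objective 20.
(m,n)=(1,3): 6·1+6·3=24≤26, 5·1+6·3=23≤39, objective 17.
(m,n)=(0,3): 6·0+6·3=18≤26, 5·0+6·3=18≤39, objective 15.
Maximum is 20 at (m,n)=(0,4).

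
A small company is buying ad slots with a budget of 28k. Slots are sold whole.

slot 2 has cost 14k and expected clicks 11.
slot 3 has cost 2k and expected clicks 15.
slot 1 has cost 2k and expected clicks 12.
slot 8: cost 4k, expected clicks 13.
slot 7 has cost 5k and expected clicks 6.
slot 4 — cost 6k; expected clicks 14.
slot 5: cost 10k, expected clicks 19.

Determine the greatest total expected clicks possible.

73

Allowing fractional choices, the relaxed optimum would be about 77.8, but ad slots are indivisible.
slot 3 + slot 1 + slot 8 + slot 4 + slot 5: cost 2 + 2 + 4 + 6 + 10 = 24 ≤ 28, expected clicks 15 + 12 + 13 + 14 + 19 = 73.
slot 3 + slot 1 + slot 7 + slot 4 + slot 5: cost 2 + 2 + 5 + 6 + 10 = 25 ≤ 28, expected clicks 15 + 12 + 6 + 14 + 19 = 66.
slot 3 + slot 8 + slot 7 + slot 4 + slot 5: cost 2 + 4 + 5 + 6 + 10 = 27 ≤ 28, expected clicks 15 + 13 + 6 + 14 + 19 = 67.
Best is slot 3, slot 1, slot 8, slot 4, and slot 5 with total expected clicks 73.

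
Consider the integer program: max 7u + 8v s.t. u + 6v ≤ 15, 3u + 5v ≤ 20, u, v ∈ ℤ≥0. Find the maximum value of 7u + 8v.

(u,v)=(5,1): 1·5+6·1=11≤15, 3·5+5·1=20≤20, objective 43.
(u,v)=(6,0): 1·6+6·0=6≤15, 3·6+5·0=18≤20, objective 42.
(u,v)=(4,1): 1·4+6·1=10≤15, 3·4+5·1=17≤20, objective 36.
No feasible integer point exceeds 43.

43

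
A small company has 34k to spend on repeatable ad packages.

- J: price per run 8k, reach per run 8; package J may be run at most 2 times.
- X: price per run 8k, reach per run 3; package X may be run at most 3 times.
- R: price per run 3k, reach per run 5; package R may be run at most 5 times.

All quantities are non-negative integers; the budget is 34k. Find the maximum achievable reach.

41

This is a bounded integer knapsack.
R has the best ratio (5/3); taking only R gives at most 5×5 = 25 (stopped by the supply cap of 5).
Mixing does better — 2×J and 5×R: price 31 ≤ 34, reach 2·8 + 5·5 = 41.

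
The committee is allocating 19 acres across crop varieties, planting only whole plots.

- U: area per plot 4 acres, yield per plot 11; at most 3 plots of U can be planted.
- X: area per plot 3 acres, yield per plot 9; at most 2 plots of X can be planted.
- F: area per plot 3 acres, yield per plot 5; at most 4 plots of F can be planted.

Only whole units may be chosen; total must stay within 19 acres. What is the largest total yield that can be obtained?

X has the best ratio (9/3); taking only X gives at most 2×9 = 18 (stopped by the supply cap of 2).
Mixing does better — 3×U and 2×X: area 18 ≤ 19, yield 3·11 + 2·9 = 51.

51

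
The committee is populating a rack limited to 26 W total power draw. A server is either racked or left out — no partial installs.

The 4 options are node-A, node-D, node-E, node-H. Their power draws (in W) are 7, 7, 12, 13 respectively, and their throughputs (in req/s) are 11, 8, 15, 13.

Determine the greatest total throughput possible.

34

node-A + node-D + node-E: power draw 7 + 7 + 12 = 26 ≤ 26, throughput 11 + 8 + 15 = 34.
node-E + node-H: power draw 12 + 13 = 25 ≤ 26, throughput 15 + 13 = 28.
Best is node-A, node-D, and node-E with total throughput 34.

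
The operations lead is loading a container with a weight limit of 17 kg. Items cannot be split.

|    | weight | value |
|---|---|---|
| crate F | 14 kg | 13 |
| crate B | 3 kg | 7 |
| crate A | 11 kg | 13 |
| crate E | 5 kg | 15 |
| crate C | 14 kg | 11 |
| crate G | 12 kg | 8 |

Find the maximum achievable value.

Allowing fractional choices, the relaxed optimum would be about 32.6, but items are indivisible.
crate B + crate E: weight 3 + 5 = 8 ≤ 17, value 7 + 15 = 22.
crate E + crate G: weight 5 + 12 = 17 ≤ 17, value 15 + 8 = 23.
crate A + crate E: weight 11 + 5 = 16 ≤ 17, value 13 + 15 = 28.
Best is crate A and crate E with total value 28.

28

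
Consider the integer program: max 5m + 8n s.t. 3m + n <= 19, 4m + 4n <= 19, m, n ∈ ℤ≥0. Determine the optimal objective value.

32

Relaxing integrality, the LP optimum is 38.00 at (m,n) = (0, 4.75), which is not an integer point.
(m,n)=(0,4) is feasible, giving 32.
(m,n)=(1,3) is feasible, giving 29.
(m,n)=(0,3) is feasible, giving 24.
No feasible integer point exceeds 32.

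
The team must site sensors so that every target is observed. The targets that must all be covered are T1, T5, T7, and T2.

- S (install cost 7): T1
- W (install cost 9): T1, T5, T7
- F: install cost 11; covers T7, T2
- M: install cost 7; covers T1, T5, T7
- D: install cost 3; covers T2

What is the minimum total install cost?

Choose M and D: together they cover T1, T5, T7, T2 — every target.
Total install cost: 7 + 3 = 10.
No cover costs less than 10.

10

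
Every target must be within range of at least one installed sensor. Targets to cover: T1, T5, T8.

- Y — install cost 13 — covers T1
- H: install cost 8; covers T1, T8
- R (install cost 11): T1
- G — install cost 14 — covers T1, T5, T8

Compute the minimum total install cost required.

14

This is an integer covering problem.
The greedy cost-per-new-target heuristic would pick H and G for 22, but a cheaper cover exists.
G alone covers T1, T5, T8 — every target.
Total install cost: 14.
No cover costs less than 14.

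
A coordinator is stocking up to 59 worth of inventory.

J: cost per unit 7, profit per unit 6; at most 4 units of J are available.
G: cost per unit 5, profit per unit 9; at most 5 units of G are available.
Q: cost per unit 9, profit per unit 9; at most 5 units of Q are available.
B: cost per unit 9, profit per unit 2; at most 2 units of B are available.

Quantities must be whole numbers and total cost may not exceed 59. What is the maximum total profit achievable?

2×J, 5×G, and 2×Q: cost 57 ≤ 59, profit 2·6 + 5·9 + 2·9 = 75.
1×J, 5×G, and 3×Q: cost 59 ≤ 59, profit 1·6 + 5·9 + 3·9 = 78.
Best is 78.

78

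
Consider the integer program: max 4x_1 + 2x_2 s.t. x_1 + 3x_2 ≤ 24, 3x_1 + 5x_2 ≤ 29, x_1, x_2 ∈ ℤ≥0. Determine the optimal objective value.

36

Relaxing integrality, the LP optimum is 38.67 at (x_1,x_2) = (9.67, 0), which is not an integer point.
(x_1,x_2)=(9,0): 1·9+3·0=9≤24, 3·9+5·0=27≤29, objective 36.
(x_1,x_2)=(8,1): 1·8+3·1=11≤24, 3·8+5·1=29≤29, objective 34.
(x_1,x_2)=(8,0): 1·8+3·0=8≤24, 3·8+5·0=24≤29, objective 32.
Maximum is 36 at (x_1,x_2)=(9,0).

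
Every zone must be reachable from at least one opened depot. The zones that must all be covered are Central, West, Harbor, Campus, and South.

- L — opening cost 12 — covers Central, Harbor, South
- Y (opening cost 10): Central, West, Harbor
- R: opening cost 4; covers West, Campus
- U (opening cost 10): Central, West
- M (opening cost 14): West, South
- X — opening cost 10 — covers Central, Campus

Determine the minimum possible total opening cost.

16

This is an integer covering problem.
Choose L and R: together they cover Central, West, Harbor, Campus, South — every zone.
Total opening cost: 12 + 4 = 16.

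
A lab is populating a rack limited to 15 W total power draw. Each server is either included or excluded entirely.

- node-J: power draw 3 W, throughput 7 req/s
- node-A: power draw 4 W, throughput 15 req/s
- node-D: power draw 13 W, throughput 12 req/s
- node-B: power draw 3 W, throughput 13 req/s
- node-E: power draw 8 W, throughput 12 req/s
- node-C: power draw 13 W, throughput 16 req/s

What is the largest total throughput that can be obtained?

40

Allowing fractional choices, the relaxed optimum would be about 42.5, but servers are indivisible.
node-J + node-A + node-B: power draw 3 + 4 + 3 = 10 ≤ 15, throughput 7 + 15 + 13 = 35.
node-J + node-A + node-E: power draw 3 + 4 + 8 = 15 ≤ 15, throughput 7 + 15 + 12 = 34.
node-A + node-B + node-E: power draw 4 + 3 + 8 = 15 ≤ 15, throughput 15 + 13 + 12 = 40.
Best is node-A, node-B, and node-E with total throughput 40.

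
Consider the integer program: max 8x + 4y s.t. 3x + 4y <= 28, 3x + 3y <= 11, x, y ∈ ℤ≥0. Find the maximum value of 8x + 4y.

(x,y)=(3,0): 3·3+4·0=9≤28, 3·3+3·0=9≤11, objective 24.
(x,y)=(2,1): 3·2+4·1=10≤28, 3·2+3·1=9≤11, objective 20.
(x,y)=(2,0): 3·2+4·0=6≤28, 3·2+3·0=6≤11, objective 16.
No feasible integer point exceeds 24.

24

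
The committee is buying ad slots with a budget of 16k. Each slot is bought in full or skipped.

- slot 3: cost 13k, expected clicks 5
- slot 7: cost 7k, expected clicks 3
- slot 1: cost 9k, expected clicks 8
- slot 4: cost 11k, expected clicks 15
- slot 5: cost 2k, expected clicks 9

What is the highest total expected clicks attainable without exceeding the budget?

This is a 0-1 knapsack instance.
Allowing fractional choices, the relaxed optimum would be about 26.7, but ad slots are indivisible.
slot 1 + slot 5: cost 9 + 2 = 11 ≤ 16, expected clicks 8 + 9 = 17.
slot 4 + slot 5: cost 11 + 2 = 13 ≤ 16, expected clicks 15 + 9 = 24.
Best is slot 4 and slot 5 with total expected clicks 24.

24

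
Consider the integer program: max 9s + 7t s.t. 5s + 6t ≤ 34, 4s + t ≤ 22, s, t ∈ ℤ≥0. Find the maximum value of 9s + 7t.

(s,t)=(5,1) is feasible, giving 52.
(s,t)=(4,2) is feasible, giving 50.
(s,t)=(5,0) is feasible, giving 45.
(s,t)=(4,1) is feasible, giving 43.
No feasible integer point exceeds 52.

52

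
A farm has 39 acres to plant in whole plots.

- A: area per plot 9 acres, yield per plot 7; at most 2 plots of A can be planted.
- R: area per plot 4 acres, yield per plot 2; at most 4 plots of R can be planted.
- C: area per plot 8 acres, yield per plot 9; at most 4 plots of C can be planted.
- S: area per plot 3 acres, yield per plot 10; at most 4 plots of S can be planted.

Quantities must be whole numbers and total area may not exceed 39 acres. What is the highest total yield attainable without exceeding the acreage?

S has the best ratio (10/3); taking only S gives at most 4×10 = 40 (stopped by the supply cap of 4).
Mixing does better — 3×C and 4×S: area 36 ≤ 39, yield 3·9 + 4·10 = 67.

67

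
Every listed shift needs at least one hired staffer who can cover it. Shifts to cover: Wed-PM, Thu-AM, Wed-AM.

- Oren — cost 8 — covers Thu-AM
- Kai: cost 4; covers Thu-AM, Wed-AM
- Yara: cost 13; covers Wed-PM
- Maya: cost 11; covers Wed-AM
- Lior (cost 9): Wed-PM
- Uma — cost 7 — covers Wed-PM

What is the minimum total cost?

Choose Kai and Uma: together they cover Wed-PM, Thu-AM, Wed-AM — every shift.
Total cost: 4 + 7 = 11.

11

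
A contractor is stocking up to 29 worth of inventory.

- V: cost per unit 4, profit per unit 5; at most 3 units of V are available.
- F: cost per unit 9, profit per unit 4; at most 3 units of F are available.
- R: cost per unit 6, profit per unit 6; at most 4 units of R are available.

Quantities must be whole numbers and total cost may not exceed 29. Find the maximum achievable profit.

V has the best ratio (5/4); taking only V gives at most 3×5 = 15 (stopped by the supply cap of 3).
Mixing does better — 1×V and 4×R: cost 28 ≤ 29, profit 1·5 + 4·6 = 29.

29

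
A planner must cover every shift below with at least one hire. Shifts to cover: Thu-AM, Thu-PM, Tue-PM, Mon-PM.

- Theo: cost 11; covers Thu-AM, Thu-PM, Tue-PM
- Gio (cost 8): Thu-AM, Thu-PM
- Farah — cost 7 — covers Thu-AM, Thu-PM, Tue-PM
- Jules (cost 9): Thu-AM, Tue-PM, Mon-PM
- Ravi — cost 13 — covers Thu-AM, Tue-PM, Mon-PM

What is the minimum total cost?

Choose Farah and Jules: together they cover Thu-AM, Thu-PM, Tue-PM, Mon-PM — every shift.
Total cost: 7 + 9 = 16.
No cover costs less than 16.

16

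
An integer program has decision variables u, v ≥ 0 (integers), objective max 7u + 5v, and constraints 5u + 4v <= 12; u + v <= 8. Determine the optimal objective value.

15

(u,v)=(0,3): 5·0+4·3=12≤12, 1·0+1·3=3≤8, objective 15.
(u,v)=(2,0): 5·2+4·0=10≤12, 1·2+1·0=2≤8, objective 14.
No feasible integer point exceeds 15.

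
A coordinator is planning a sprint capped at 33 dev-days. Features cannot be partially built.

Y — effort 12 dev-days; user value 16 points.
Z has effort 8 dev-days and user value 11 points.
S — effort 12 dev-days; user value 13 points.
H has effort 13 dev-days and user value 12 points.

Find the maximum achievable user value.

40

Allowing fractional choices, the relaxed optimum would be about 40.9, but features are indivisible.
Z + S + H: effort 8 + 12 + 13 = 33 ≤ 33, user value 11 + 13 + 12 = 36.
Y + Z + H: effort 12 + 8 + 13 = 33 ≤ 33, user value 16 + 11 + 12 = 39.
Y + Z + S: effort 12 + 8 + 12 = 32 ≤ 33, user value 16 + 11 + 13 = 40.
Best is Y, Z, and S with total user value 40.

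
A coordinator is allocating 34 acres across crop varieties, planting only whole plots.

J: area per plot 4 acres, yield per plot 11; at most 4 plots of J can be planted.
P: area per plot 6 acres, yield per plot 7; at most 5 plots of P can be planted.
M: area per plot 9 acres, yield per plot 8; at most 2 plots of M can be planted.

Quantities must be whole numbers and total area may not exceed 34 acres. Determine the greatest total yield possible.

65

This is a bounded integer knapsack.
Take 4×J and 3×P: area 34 ≤ 34, yield 4·11 + 3·7 = 65.
J has the best ratio (11/4) and is taken to its limit of 4; remaining capacity is filled optimally with the others.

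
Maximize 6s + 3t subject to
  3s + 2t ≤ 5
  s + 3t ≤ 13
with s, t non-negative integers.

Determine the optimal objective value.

9

The continuous relaxation peaks at (1.67, 0) with value 10.00; rounding to a feasible lattice point costs some objective.
(s,t)=(1,1): 3·1+2·1=5≤5, 1·1+3·1=4≤13, objective 9.
(s,t)=(0,2): 3·0+2·2=4≤5, 1·0+3·2=6≤13, objective 6.
Maximum is 9 at (s,t)=(1,1).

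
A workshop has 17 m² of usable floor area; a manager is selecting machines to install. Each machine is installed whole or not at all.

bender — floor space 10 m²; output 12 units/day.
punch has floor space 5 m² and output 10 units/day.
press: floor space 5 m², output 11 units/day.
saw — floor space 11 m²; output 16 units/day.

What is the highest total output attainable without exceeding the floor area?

27

Allowing fractional choices, the relaxed optimum would be about 31.2, but machines are indivisible.
punch + saw: floor space 5 + 11 = 16 ≤ 17, output 10 + 16 = 26.
bender + press: floor space 10 + 5 = 15 ≤ 17, output 12 + 11 = 23.
press + saw: floor space 5 + 11 = 16 ≤ 17, output 11 + 16 = 27.
Best is press and saw with total output 27.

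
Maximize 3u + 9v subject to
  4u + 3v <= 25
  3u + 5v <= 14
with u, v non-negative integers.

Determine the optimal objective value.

21

Relaxing integrality, the LP optimum is 25.20 at (u,v) = (0, 2.8), which is not an integer point.
(u,v)=(1,2): 4·1+3·2=10≤25, 3·1+5·2=13≤14, objective 21.
(u,v)=(0,2): 4·0+3·2=6≤25, 3·0+5·2=10≤14, objective 18.
(u,v)=(2,1): 4·2+3·1=11≤25, 3·2+5·1=11≤14, objective 15.
The best lattice point is (1,2), giving 21.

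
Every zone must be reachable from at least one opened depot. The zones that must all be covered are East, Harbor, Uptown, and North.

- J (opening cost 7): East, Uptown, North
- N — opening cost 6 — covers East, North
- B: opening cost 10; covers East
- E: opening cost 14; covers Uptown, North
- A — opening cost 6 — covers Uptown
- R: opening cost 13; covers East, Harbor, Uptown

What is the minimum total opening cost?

The greedy cost-per-new-zone heuristic would pick J and R for 20, but a cheaper cover exists.
Choose N and R: together they cover East, Harbor, Uptown, North — every zone.
Total opening cost: 6 + 13 = 19.
No cover costs less than 19.

19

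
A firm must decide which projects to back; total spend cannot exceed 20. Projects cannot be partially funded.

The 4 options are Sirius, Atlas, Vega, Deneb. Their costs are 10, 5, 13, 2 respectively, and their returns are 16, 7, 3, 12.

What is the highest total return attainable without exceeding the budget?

35

This is an integer program with binary decision variables.
Take Sirius, Atlas, and Deneb: cost 10 + 5 + 2 = 17 ≤ 20, return 16 + 7 + 12 = 35.
No other feasible combination does better.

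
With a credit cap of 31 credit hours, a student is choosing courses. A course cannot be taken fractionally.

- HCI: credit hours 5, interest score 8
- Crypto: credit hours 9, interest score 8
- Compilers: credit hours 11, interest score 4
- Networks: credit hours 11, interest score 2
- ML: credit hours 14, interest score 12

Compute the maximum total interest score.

Treat it as a binary knapsack problem.
Allowing fractional choices, the relaxed optimum would be about 29.1, but courses are indivisible.
HCI + Crypto + ML: credit hours 5 + 9 + 14 = 28 ≤ 31, interest score 8 + 8 + 12 = 28.
HCI + Compilers + ML: credit hours 5 + 11 + 14 = 30 ≤ 31, interest score 8 + 4 + 12 = 24.
Best is HCI, Crypto, and ML with total interest score 28.

28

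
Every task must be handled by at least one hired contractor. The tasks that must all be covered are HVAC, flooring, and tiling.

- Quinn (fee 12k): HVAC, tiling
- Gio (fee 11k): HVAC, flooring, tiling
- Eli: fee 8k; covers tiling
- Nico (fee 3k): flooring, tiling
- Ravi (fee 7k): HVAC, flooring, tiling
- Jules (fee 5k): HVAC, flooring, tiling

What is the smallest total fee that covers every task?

The greedy cost-per-new-task heuristic would pick Nico and Jules for 8, but a cheaper cover exists.
Jules alone covers HVAC, flooring, tiling — every task.
Total fee: 5.
No cover costs less than 5.

5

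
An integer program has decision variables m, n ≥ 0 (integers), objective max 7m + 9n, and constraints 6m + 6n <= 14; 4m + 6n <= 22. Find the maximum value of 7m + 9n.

(m,n)=(0,2): 6·0+6·2=12≤14, 4·0+6·2=12≤22, objective 18.
(m,n)=(1,1): 6·1+6·1=12≤14, 4·1+6·1=10≤22, objective 16.
(m,n)=(0,1): 6·0+6·1=6≤14, 4·0+6·1=6≤22, objective 9.
The best lattice point is (0,2), giving 18.

18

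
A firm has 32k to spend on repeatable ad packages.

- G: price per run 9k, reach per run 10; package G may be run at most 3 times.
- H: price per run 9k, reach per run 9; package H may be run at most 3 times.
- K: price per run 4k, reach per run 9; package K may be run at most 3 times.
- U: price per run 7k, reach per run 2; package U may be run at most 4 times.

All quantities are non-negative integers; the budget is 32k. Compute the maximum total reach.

This is a bounded integer knapsack.
K has the best ratio (9/4); taking only K gives at most 3×9 = 27 (stopped by the supply cap of 3).
Mixing does better — 2×G and 3×K: price 30 ≤ 32, reach 2·10 + 3·9 = 47.

47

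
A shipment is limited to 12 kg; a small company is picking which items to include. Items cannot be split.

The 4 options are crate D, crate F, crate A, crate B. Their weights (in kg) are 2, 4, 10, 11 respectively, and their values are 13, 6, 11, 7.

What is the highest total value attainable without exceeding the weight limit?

This is a 0-1 knapsack instance.
Allowing fractional choices, the relaxed optimum would be about 25.6, but items are indivisible.
crate D + crate A: weight 2 + 10 = 12 ≤ 12, value 13 + 11 = 24.
crate D + crate F: weight 2 + 4 = 6 ≤ 12, value 13 + 6 = 19.
Best is crate D and crate A with total value 24.

24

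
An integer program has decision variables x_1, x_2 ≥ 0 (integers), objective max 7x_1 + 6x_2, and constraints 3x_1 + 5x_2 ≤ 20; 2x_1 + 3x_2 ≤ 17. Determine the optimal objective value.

The continuous relaxation peaks at (6.67, 0) with value 46.67; rounding to a feasible lattice point costs some objective.
(x_1,x_2)=(6,0): 3·6+5·0=18≤20, 2·6+3·0=12≤17, objective 42.
(x_1,x_2)=(5,1): 3·5+5·1=20≤20, 2·5+3·1=13≤17, objective 41.
(x_1,x_2)=(5,0): 3·5+5·0=15≤20, 2·5+3·0=10≤17, objective 35.
Maximum is 42 at (x_1,x_2)=(6,0).

42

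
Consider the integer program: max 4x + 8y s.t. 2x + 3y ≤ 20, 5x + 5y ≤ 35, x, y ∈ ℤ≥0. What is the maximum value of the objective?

52

Relaxing integrality, the LP optimum is 53.33 at (x,y) = (0, 6.67), which is not an integer point.
(x,y)=(1,6): 2·1+3·6=20≤20, 5·1+5·6=35≤35, objective 52.
(x,y)=(0,6): 2·0+3·6=18≤20, 5·0+5·6=30≤35, objective 48.
(x,y)=(2,5): 2·2+3·5=19≤20, 5·2+5·5=35≤35, objective 48.
Maximum is 52 at (x,y)=(1,6).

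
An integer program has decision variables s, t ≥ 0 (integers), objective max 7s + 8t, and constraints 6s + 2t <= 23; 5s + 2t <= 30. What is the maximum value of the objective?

The continuous relaxation peaks at (0, 11.5) with value 92.00; rounding to a feasible lattice point costs some objective.
(s,t)=(0,11): 6·0+2·11=22≤23, 5·0+2·11=22≤30, objective 88.
(s,t)=(0,10): 6·0+2·10=20≤23, 5·0+2·10=20≤30, objective 80.
The best lattice point is (0,11), giving 88.

88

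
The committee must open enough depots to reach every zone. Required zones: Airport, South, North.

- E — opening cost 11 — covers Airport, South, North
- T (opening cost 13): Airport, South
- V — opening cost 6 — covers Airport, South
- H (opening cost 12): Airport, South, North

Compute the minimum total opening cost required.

11

The greedy cost-per-new-zone heuristic would pick V and E for 17, but a cheaper cover exists.
E alone covers Airport, South, North — every zone.
Total opening cost: 11.
No cover costs less than 11.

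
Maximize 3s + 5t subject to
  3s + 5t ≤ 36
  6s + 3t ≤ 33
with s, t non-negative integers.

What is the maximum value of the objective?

36

(s,t)=(2,6): 3·2+5·6=36≤36, 6·2+3·6=30≤33, objective 36.
(s,t)=(3,5): 3·3+5·5=34≤36, 6·3+3·5=33≤33, objective 34.
(s,t)=(1,6): 3·1+5·6=33≤36, 6·1+3·6=24≤33, objective 33.
Maximum is 36 at (s,t)=(2,6).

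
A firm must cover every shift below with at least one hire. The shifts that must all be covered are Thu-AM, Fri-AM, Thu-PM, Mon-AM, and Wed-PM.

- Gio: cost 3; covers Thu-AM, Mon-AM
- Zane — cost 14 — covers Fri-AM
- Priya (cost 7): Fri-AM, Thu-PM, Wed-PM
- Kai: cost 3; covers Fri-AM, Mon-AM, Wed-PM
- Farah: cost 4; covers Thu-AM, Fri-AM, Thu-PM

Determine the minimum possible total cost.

Choose Kai and Farah: together they cover Thu-AM, Fri-AM, Thu-PM, Mon-AM, Wed-PM — every shift.
Total cost: 3 + 4 = 7.
No cover costs less than 7.

7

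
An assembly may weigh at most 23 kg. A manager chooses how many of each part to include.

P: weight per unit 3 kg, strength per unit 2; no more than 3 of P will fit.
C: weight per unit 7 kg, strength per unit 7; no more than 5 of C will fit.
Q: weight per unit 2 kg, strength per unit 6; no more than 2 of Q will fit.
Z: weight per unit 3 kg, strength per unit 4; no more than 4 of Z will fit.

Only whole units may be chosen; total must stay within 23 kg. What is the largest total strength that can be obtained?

35

Take 1×C, 2×Q, and 4×Z: weight 23 ≤ 23, strength 1·7 + 2·6 + 4·4 = 35.
Q has the best ratio (6/2) and is taken to its limit of 2; remaining capacity is filled optimally with the others.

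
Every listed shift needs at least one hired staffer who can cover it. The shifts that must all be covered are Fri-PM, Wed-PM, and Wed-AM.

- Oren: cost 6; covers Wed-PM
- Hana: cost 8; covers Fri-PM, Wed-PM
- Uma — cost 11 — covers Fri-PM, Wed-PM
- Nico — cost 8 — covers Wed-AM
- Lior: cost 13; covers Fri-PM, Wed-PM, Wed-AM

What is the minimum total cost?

13

This is a weighted set-cover instance.
Lior alone covers Fri-PM, Wed-PM, Wed-AM — every shift.
Total cost: 13.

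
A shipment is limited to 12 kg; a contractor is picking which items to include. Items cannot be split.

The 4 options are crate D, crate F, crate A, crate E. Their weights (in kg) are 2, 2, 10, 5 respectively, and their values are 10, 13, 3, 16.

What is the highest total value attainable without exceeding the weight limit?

This is an integer program with binary decision variables.
Take crate D, crate F, and crate E: weight 2 + 2 + 5 = 9 ≤ 12, value 10 + 13 + 16 = 39.
No other feasible combination does better.

39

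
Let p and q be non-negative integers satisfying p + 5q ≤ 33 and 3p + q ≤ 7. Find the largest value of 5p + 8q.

48

The continuous relaxation peaks at (0.143, 6.57) with value 53.29; rounding to a feasible lattice point costs some objective.
(p,q)=(0,6): 1·0+5·6=30≤33, 3·0+1·6=6≤7, objective 48.
(p,q)=(0,5): 1·0+5·5=25≤33, 3·0+1·5=5≤7, objective 40.
No feasible integer point exceeds 48.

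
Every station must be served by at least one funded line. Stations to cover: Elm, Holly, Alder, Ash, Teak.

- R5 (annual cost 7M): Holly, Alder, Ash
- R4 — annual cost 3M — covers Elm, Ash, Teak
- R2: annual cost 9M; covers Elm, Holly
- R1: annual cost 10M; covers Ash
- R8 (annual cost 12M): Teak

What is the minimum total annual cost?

Choose R5 and R4: together they cover Elm, Holly, Alder, Ash, Teak — every station.
Total annual cost: 7 + 3 = 10.

10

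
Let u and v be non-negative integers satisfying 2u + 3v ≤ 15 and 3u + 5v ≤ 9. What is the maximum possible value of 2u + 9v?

(u,v)=(1,1): 2·1+3·1=5≤15, 3·1+5·1=8≤9, objective 11.
(u,v)=(0,1): 2·0+3·1=3≤15, 3·0+5·1=5≤9, objective 9.
(u,v)=(2,0): 2·2+3·0=4≤15, 3·2+5·0=6≤9, objective 4.
The best lattice point is (1,1), giving 11.

11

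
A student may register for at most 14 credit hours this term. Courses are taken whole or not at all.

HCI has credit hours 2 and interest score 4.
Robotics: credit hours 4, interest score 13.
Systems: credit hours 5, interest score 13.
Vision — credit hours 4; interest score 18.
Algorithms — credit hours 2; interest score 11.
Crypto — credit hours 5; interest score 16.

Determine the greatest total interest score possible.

HCI + Vision + Algorithms + Crypto: credit hours 2 + 4 + 2 + 5 = 13 ≤ 14, interest score 4 + 18 + 11 + 16 = 49.
Robotics + Vision + Crypto: credit hours 4 + 4 + 5 = 13 ≤ 14, interest score 13 + 18 + 16 = 47.
Systems + Vision + Crypto: credit hours 5 + 4 + 5 = 14 ≤ 14, interest score 13 + 18 + 16 = 47.
Best is HCI, Vision, Algorithms, and Crypto with total interest score 49.

49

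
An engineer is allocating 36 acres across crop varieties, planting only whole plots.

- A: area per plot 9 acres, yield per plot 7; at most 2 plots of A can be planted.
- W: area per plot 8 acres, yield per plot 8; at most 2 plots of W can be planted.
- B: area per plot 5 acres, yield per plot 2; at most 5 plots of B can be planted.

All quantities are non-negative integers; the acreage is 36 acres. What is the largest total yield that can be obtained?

Take 2×A and 2×W: area 34 ≤ 36, yield 2·7 + 2·8 = 30.
W has the best ratio (8/8) and is taken to its limit of 2; remaining capacity is filled optimally with the others.

30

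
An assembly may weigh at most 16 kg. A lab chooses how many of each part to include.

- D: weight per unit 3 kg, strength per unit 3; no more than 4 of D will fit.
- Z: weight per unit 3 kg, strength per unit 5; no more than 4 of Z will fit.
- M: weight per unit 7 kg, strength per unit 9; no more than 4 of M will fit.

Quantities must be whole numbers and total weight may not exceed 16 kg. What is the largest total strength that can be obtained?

24

Take 3×Z and 1×M: weight 16 ≤ 16, strength 3·5 + 1·9 = 24.
No other integer combination yields more.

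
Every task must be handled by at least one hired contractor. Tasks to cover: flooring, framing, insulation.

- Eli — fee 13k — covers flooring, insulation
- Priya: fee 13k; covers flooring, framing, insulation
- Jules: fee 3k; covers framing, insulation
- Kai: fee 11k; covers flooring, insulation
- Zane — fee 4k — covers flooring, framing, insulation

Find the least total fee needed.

4

Zane alone covers flooring, framing, insulation — every task.
Total fee: 4.
No cover costs less than 4.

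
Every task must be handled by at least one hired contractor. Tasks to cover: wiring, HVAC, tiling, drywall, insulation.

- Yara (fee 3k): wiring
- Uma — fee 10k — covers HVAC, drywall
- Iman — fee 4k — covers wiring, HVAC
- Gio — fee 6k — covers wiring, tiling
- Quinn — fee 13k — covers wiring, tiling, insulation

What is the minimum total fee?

The greedy cost-per-new-task heuristic would pick Iman, Gio, Uma, and Quinn for 33, but a cheaper cover exists.
Choose Uma and Quinn: together they cover wiring, HVAC, tiling, drywall, insulation — every task.
Total fee: 10 + 13 = 23.
No cover costs less than 23.

23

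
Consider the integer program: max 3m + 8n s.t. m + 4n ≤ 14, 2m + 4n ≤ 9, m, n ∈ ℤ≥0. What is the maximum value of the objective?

Relaxing integrality, the LP optimum is 18.00 at (m,n) = (0, 2.25), which is not an integer point.
(m,n)=(0,2) is feasible, giving 16.
(m,n)=(1,1) is feasible, giving 11.
(m,n)=(0,1) is feasible, giving 8.
The best lattice point is (0,2), giving 16.

16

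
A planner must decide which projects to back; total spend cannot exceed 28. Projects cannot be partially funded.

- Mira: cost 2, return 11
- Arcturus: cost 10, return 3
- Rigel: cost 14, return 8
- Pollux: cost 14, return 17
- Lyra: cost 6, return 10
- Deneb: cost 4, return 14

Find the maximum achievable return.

52

Allowing fractional choices, the relaxed optimum would be about 53.1, but projects are indivisible.
Mira + Pollux + Lyra + Deneb: cost 2 + 14 + 6 + 4 = 26 ≤ 28, return 11 + 17 + 10 + 14 = 52.
Mira + Rigel + Lyra + Deneb: cost 2 + 14 + 6 + 4 = 26 ≤ 28, return 11 + 8 + 10 + 14 = 43.
Best is Mira, Pollux, Lyra, and Deneb with total return 52.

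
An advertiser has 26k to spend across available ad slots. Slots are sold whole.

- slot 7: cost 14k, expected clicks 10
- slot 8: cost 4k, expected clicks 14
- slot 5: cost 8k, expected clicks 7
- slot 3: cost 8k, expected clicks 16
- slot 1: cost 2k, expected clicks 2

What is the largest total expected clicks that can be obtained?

40

Allowing fractional choices, the relaxed optimum would be about 41.9, but ad slots are indivisible.
slot 8 + slot 5 + slot 3 + slot 1: cost 4 + 8 + 8 + 2 = 22 ≤ 26, expected clicks 14 + 7 + 16 + 2 = 39.
slot 7 + slot 8 + slot 3: cost 14 + 4 + 8 = 26 ≤ 26, expected clicks 10 + 14 + 16 = 40.
Best is slot 7, slot 8, and slot 3 with total expected clicks 40.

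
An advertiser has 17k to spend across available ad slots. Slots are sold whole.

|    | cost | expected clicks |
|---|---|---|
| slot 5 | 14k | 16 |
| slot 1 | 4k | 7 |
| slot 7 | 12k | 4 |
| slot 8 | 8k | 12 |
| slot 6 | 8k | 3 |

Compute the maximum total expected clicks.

Treat it as a binary knapsack problem.
Allowing fractional choices, the relaxed optimum would be about 24.7, but ad slots are indivisible.
slot 5: cost 14 ≤ 17, expected clicks 16.
slot 8 + slot 6: cost 8 + 8 = 16 ≤ 17, expected clicks 12 + 3 = 15.
slot 1 + slot 8: cost 4 + 8 = 12 ≤ 17, expected clicks 7 + 12 = 19.
Best is slot 1 and slot 8 with total expected clicks 19.

19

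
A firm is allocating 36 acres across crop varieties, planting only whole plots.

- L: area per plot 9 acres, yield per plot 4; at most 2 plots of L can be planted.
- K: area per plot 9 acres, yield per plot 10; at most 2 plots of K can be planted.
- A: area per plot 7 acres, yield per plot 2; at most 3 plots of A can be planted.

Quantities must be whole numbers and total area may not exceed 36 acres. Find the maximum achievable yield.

This is a bounded integer knapsack.
K has the best ratio (10/9); taking only K gives at most 2×10 = 20 (stopped by the supply cap of 2).
Mixing does better — 2×L and 2×K: area 36 ≤ 36, yield 2·4 + 2·10 = 28.

28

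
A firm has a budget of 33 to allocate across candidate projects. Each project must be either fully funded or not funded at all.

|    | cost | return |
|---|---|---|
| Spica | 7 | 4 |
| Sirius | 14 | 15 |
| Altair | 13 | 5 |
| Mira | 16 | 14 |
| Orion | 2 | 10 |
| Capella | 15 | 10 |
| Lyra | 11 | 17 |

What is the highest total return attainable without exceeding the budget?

Take Sirius, Orion, and Lyra: cost 14 + 2 + 11 = 27 ≤ 33, return 15 + 10 + 17 = 42.
No other feasible combination does better.

42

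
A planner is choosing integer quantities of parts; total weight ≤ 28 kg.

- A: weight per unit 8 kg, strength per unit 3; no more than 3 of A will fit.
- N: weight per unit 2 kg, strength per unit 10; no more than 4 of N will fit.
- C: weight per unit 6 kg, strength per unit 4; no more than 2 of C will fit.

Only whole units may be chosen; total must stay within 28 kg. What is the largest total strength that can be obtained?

4×N and 2×C: weight 20 ≤ 28, strength 4·10 + 2·4 = 48.
1×A, 4×N, and 2×C: weight 28 ≤ 28, strength 1·3 + 4·10 + 2·4 = 51.
Best is 51.

51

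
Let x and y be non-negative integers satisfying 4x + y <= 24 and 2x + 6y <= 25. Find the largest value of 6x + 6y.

42

Relaxing integrality, the LP optimum is 46.64 at (x,y) = (5.41, 2.36), which is not an integer point.
(x,y)=(5,2): 4·5+1·2=22≤24, 2·5+6·2=22≤25, objective 42.
(x,y)=(5,1): 4·5+1·1=21≤24, 2·5+6·1=16≤25, objective 36.
(x,y)=(4,2): 4·4+1·2=18≤24, 2·4+6·2=20≤25, objective 36.
(x,y)=(4,1): 4·4+1·1=17≤24, 2·4+6·1=14≤25, objective 30.
The best lattice point is (5,2), giving 42.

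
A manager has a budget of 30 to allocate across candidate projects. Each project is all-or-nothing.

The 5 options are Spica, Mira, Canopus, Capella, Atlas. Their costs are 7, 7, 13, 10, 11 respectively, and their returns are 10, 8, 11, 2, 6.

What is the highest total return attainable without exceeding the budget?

This is an integer program with binary decision variables.
Spica + Mira + Atlas: cost 7 + 7 + 11 = 25 ≤ 30, return 10 + 8 + 6 = 24.
Spica + Mira + Canopus: cost 7 + 7 + 13 = 27 ≤ 30, return 10 + 8 + 11 = 29.
Best is Spica, Mira, and Canopus with total return 29.

29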